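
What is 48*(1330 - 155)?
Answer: 56400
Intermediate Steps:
48*(1330 - 155) = 48*1175 = 56400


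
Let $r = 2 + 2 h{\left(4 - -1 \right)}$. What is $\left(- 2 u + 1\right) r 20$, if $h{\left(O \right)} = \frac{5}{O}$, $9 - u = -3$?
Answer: $-1840$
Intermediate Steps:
$u = 12$ ($u = 9 - -3 = 9 + 3 = 12$)
$r = 4$ ($r = 2 + 2 \frac{5}{4 - -1} = 2 + 2 \frac{5}{4 + 1} = 2 + 2 \cdot \frac{5}{5} = 2 + 2 \cdot 5 \cdot \frac{1}{5} = 2 + 2 \cdot 1 = 2 + 2 = 4$)
$\left(- 2 u + 1\right) r 20 = \left(\left(-2\right) 12 + 1\right) 4 \cdot 20 = \left(-24 + 1\right) 4 \cdot 20 = \left(-23\right) 4 \cdot 20 = \left(-92\right) 20 = -1840$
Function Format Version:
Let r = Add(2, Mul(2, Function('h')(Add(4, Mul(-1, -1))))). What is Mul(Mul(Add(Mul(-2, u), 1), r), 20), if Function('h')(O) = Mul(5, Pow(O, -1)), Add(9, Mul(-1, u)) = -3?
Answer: -1840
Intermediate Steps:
u = 12 (u = Add(9, Mul(-1, -3)) = Add(9, 3) = 12)
r = 4 (r = Add(2, Mul(2, Mul(5, Pow(Add(4, Mul(-1, -1)), -1)))) = Add(2, Mul(2, Mul(5, Pow(Add(4, 1), -1)))) = Add(2, Mul(2, Mul(5, Pow(5, -1)))) = Add(2, Mul(2, Mul(5, Rational(1, 5)))) = Add(2, Mul(2, 1)) = Add(2, 2) = 4)
Mul(Mul(Add(Mul(-2, u), 1), r), 20) = Mul(Mul(Add(Mul(-2, 12), 1), 4), 20) = Mul(Mul(Add(-24, 1), 4), 20) = Mul(Mul(-23, 4), 20) = Mul(-92, 20) = -1840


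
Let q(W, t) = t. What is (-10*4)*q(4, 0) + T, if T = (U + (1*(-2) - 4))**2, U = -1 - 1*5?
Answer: 144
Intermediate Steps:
U = -6 (U = -1 - 5 = -6)
T = 144 (T = (-6 + (1*(-2) - 4))**2 = (-6 + (-2 - 4))**2 = (-6 - 6)**2 = (-12)**2 = 144)
(-10*4)*q(4, 0) + T = -10*4*0 + 144 = -40*0 + 144 = 0 + 144 = 144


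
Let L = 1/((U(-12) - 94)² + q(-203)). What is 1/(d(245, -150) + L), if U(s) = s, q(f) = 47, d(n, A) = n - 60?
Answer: 11283/2087356 ≈ 0.0054054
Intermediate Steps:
d(n, A) = -60 + n
L = 1/11283 (L = 1/((-12 - 94)² + 47) = 1/((-106)² + 47) = 1/(11236 + 47) = 1/11283 ≈ 8.8629e-5)
1/(d(245, -150) + L) = 1/((-60 + 245) + 1/11283) = 1/(185 + 1/11283) = 1/(2087356/11283) = 11283/2087356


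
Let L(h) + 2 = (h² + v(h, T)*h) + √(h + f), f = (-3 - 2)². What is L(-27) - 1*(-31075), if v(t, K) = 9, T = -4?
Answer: 31559 + I*√2 ≈ 31559.0 + 1.4142*I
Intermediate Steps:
f = 25 (f = (-5)² = 25)
L(h) = -2 + h² + √(25 + h) + 9*h (L(h) = -2 + ((h² + 9*h) + √(h + 25)) = -2 + ((h² + 9*h) + √(25 + h)) = -2 + (h² + √(25 + h) + 9*h) = -2 + h² + √(25 + h) + 9*h)
L(-27) - 1*(-31075) = (-2 + (-27)² + √(25 - 27) + 9*(-27)) - 1*(-31075) = (-2 + 729 + √(-2) - 243) + 31075 = (-2 + 729 + I*√2 - 243) + 31075 = (484 + I*√2) + 31075 = 31559 + I*√2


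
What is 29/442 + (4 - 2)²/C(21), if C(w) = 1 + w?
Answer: 1203/4862 ≈ 0.24743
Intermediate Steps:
29/442 + (4 - 2)²/C(21) = 29/442 + (4 - 2)²/(1 + 21) = 29*(1/442) + 2²/22 = 29/442 + 4*(1/22) = 29/442 + 2/11 = 1203/4862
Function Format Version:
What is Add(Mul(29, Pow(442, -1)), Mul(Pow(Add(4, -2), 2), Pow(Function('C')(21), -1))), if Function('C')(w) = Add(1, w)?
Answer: Rational(1203, 4862) ≈ 0.24743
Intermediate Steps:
Add(Mul(29, Pow(442, -1)), Mul(Pow(Add(4, -2), 2), Pow(Function('C')(21), -1))) = Add(Mul(29, Pow(442, -1)), Mul(Pow(Add(4, -2), 2), Pow(Add(1, 21), -1))) = Add(Mul(29, Rational(1, 442)), Mul(Pow(2, 2), Pow(22, -1))) = Add(Rational(29, 442), Mul(4, Rational(1, 22))) = Add(Rational(29, 442), Rational(2, 11)) = Rational(1203, 4862)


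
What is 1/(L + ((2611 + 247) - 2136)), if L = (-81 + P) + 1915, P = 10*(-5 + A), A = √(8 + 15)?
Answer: 1253/3138868 - 5*√23/3138868 ≈ 0.00039155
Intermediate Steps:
A = √23 ≈ 4.7958
P = -50 + 10*√23 (P = 10*(-5 + √23) = -50 + 10*√23 ≈ -2.0417)
L = 1784 + 10*√23 (L = (-81 + (-50 + 10*√23)) + 1915 = (-131 + 10*√23) + 1915 = 1784 + 10*√23 ≈ 1832.0)
1/(L + ((2611 + 247) - 2136)) = 1/((1784 + 10*√23) + ((2611 + 247) - 2136)) = 1/((1784 + 10*√23) + (2858 - 2136)) = 1/((1784 + 10*√23) + 722) = 1/(2506 + 10*√23)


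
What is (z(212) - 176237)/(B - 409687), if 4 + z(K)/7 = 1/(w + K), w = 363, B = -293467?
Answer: 2980952/11891575 ≈ 0.25068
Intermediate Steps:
z(K) = -28 + 7/(363 + K)
(z(212) - 176237)/(B - 409687) = (7*(-1451 - 4*212)/(363 + 212) - 176237)/(-293467 - 409687) = (7*(-1451 - 848)/575 - 176237)/(-703154) = (7*(1/575)*(-2299) - 176237)*(-1/703154) = (-16093/575 - 176237)*(-1/703154) = -101352368/575*(-1/703154) = 2980952/11891575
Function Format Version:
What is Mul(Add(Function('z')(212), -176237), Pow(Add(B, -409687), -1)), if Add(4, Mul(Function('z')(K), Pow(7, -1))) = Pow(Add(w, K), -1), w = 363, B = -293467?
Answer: Rational(2980952, 11891575) ≈ 0.25068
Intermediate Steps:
Function('z')(K) = Add(-28, Mul(7, Pow(Add(363, K), -1)))
Mul(Add(Function('z')(212), -176237), Pow(Add(B, -409687), -1)) = Mul(Add(Mul(7, Pow(Add(363, 212), -1), Add(-1451, Mul(-4, 212))), -176237), Pow(Add(-293467, -409687), -1)) = Mul(Add(Mul(7, Pow(575, -1), Add(-1451, -848)), -176237), Pow(-703154, -1)) = Mul(Add(Mul(7, Rational(1, 575), -2299), -176237), Rational(-1, 703154)) = Mul(Add(Rational(-16093, 575), -176237), Rational(-1, 703154)) = Mul(Rational(-101352368, 575), Rational(-1, 703154)) = Rational(2980952, 11891575)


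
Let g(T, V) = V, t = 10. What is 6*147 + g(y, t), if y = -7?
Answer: 892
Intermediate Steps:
6*147 + g(y, t) = 6*147 + 10 = 882 + 10 = 892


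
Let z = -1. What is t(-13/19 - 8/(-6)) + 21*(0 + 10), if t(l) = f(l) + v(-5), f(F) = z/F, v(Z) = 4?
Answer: 7861/37 ≈ 212.46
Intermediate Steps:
f(F) = -1/F
t(l) = 4 - 1/l (t(l) = -1/l + 4 = 4 - 1/l)
t(-13/19 - 8/(-6)) + 21*(0 + 10) = (4 - 1/(-13/19 - 8/(-6))) + 21*(0 + 10) = (4 - 1/(-13*1/19 - 8*(-⅙))) + 21*10 = (4 - 1/(-13/19 + 4/3)) + 210 = (4 - 1/37/57) + 210 = (4 - 1*57/37) + 210 = (4 - 57/37) + 210 = 91/37 + 210 = 7861/37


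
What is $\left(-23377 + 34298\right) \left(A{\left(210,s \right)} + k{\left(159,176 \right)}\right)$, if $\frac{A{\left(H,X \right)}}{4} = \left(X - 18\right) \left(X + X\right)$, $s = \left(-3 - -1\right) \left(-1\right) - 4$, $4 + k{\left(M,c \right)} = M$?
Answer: $5187475$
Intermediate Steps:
$k{\left(M,c \right)} = -4 + M$
$s = -2$ ($s = \left(-3 + 1\right) \left(-1\right) - 4 = \left(-2\right) \left(-1\right) - 4 = 2 - 4 = -2$)
$A{\left(H,X \right)} = 8 X \left(-18 + X\right)$ ($A{\left(H,X \right)} = 4 \left(X - 18\right) \left(X + X\right) = 4 \left(-18 + X\right) 2 X = 4 \cdot 2 X \left(-18 + X\right) = 8 X \left(-18 + X\right)$)
$\left(-23377 + 34298\right) \left(A{\left(210,s \right)} + k{\left(159,176 \right)}\right) = \left(-23377 + 34298\right) \left(8 \left(-2\right) \left(-18 - 2\right) + \left(-4 + 159\right)\right) = 10921 \left(8 \left(-2\right) \left(-20\right) + 155\right) = 10921 \left(320 + 155\right) = 10921 \cdot 475 = 5187475$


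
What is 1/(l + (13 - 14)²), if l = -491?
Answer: -1/490 ≈ -0.0020408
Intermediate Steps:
1/(l + (13 - 14)²) = 1/(-491 + (13 - 14)²) = 1/(-491 + (-1)²) = 1/(-491 + 1) = 1/(-490) = -1/490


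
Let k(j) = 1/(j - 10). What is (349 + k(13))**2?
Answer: 1098304/9 ≈ 1.2203e+5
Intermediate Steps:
k(j) = 1/(-10 + j)
(349 + k(13))**2 = (349 + 1/(-10 + 13))**2 = (349 + 1/3)**2 = (1048/3)**2 = 1098304/9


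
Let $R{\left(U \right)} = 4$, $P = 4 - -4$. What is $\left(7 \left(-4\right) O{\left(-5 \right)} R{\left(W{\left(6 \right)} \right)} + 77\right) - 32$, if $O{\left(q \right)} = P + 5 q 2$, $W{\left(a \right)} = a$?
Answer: $4749$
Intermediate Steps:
$P = 8$ ($P = 4 + 4 = 8$)
$O{\left(q \right)} = 8 + 10 q$ ($O{\left(q \right)} = 8 + 5 q 2 = 8 + 5 \cdot 2 q = 8 + 10 q$)
$\left(7 \left(-4\right) O{\left(-5 \right)} R{\left(W{\left(6 \right)} \right)} + 77\right) - 32 = \left(7 \left(-4\right) \left(8 + 10 \left(-5\right)\right) 4 + 77\right) - 32 = \left(- 28 \left(8 - 50\right) 4 + 77\right) - 32 = \left(- 28 \left(\left(-42\right) 4\right) + 77\right) - 32 = \left(\left(-28\right) \left(-168\right) + 77\right) - 32 = \left(4704 + 77\right) - 32 = 4781 - 32 = 4749$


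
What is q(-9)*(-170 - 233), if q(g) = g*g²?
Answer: 293787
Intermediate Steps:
q(g) = g³
q(-9)*(-170 - 233) = (-9)³*(-170 - 233) = -729*(-403) = 293787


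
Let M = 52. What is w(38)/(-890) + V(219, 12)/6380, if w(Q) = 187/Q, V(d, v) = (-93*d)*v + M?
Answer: -82651777/2157716 ≈ -38.305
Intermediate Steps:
V(d, v) = 52 - 93*d*v (V(d, v) = (-93*d)*v + 52 = -93*d*v + 52 = 52 - 93*d*v)
w(38)/(-890) + V(219, 12)/6380 = (187/38)/(-890) + (52 - 93*219*12)/6380 = (187*(1/38))*(-1/890) + (52 - 244404)*(1/6380) = (187/38)*(-1/890) - 244352*1/6380 = -187/33820 - 61088/1595 = -82651777/2157716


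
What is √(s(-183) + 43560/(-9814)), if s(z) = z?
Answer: I*√4513267227/4907 ≈ 13.691*I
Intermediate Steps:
√(s(-183) + 43560/(-9814)) = √(-183 + 43560/(-9814)) = √(-183 + 43560*(-1/9814)) = √(-183 - 21780/4907) = √(-919761/4907) = I*√4513267227/4907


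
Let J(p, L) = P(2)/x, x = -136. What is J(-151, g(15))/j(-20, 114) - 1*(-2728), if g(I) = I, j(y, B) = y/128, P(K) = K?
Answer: 231888/85 ≈ 2728.1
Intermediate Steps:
j(y, B) = y/128 (j(y, B) = y*(1/128) = y/128)
J(p, L) = -1/68 (J(p, L) = 2/(-136) = 2*(-1/136) = -1/68)
J(-151, g(15))/j(-20, 114) - 1*(-2728) = -1/(68*((1/128)*(-20))) - 1*(-2728) = -1/(68*(-5/32)) + 2728 = -1/68*(-32/5) + 2728 = 8/85 + 2728 = 231888/85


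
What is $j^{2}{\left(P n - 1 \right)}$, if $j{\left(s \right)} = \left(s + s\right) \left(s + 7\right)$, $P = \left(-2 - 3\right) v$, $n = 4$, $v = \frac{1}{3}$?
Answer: $\frac{8464}{81} \approx 104.49$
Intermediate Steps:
$v = \frac{1}{3} \approx 0.33333$
$P = - \frac{5}{3}$ ($P = \left(-2 - 3\right) \frac{1}{3} = \left(-5\right) \frac{1}{3} = - \frac{5}{3} \approx -1.6667$)
$j{\left(s \right)} = 2 s \left(7 + s\right)$
$j^{2}{\left(P n - 1 \right)} = \left(2 \left(\left(- \frac{5}{3}\right) 4 - 1\right) \left(7 - \frac{23}{3}\right)\right)^{2} = \left(2 \left(- \frac{20}{3} - 1\right) \left(7 - \frac{23}{3}\right)\right)^{2} = \left(2 \left(- \frac{23}{3}\right) \left(7 - \frac{23}{3}\right)\right)^{2} = \left(2 \left(- \frac{23}{3}\right) \left(- \frac{2}{3}\right)\right)^{2} = \left(\frac{92}{9}\right)^{2} = \frac{8464}{81}$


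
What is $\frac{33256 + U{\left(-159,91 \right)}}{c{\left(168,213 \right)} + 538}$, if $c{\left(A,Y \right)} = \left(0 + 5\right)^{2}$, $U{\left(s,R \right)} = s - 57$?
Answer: $\frac{33040}{563} \approx 58.686$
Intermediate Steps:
$U{\left(s,R \right)} = -57 + s$ ($U{\left(s,R \right)} = s - 57 = -57 + s$)
$c{\left(A,Y \right)} = 25$ ($c{\left(A,Y \right)} = 5^{2} = 25$)
$\frac{33256 + U{\left(-159,91 \right)}}{c{\left(168,213 \right)} + 538} = \frac{33256 - 216}{25 + 538} = \frac{33256 - 216}{563} = 33040 \cdot \frac{1}{563} = \frac{33040}{563}$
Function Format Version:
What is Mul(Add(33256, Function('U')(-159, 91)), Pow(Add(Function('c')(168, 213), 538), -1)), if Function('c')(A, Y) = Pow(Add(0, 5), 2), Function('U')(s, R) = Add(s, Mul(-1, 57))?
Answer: Rational(33040, 563) ≈ 58.686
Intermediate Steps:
Function('U')(s, R) = Add(-57, s) (Function('U')(s, R) = Add(s, -57) = Add(-57, s))
Function('c')(A, Y) = 25 (Function('c')(A, Y) = Pow(5, 2) = 25)
Mul(Add(33256, Function('U')(-159, 91)), Pow(Add(Function('c')(168, 213), 538), -1)) = Mul(Add(33256, Add(-57, -159)), Pow(Add(25, 538), -1)) = Mul(Add(33256, -216), Pow(563, -1)) = Mul(33040, Rational(1, 563)) = Rational(33040, 563)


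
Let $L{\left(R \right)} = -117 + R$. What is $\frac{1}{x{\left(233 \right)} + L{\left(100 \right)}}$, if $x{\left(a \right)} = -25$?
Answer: $- \frac{1}{42} \approx -0.02381$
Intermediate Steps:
$\frac{1}{x{\left(233 \right)} + L{\left(100 \right)}} = \frac{1}{-25 + \left(-117 + 100\right)} = \frac{1}{-25 - 17} = \frac{1}{-42} = - \frac{1}{42}$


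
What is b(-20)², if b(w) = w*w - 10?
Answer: 152100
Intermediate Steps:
b(w) = -10 + w² (b(w) = w² - 10 = -10 + w²)
b(-20)² = (-10 + (-20)²)² = (-10 + 400)² = 390² = 152100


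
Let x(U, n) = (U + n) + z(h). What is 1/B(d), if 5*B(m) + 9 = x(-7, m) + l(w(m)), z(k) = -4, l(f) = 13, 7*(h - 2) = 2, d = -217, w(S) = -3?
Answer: -5/224 ≈ -0.022321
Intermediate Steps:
h = 16/7 (h = 2 + (1/7)*2 = 2 + 2/7 = 16/7 ≈ 2.2857)
x(U, n) = -4 + U + n (x(U, n) = (U + n) - 4 = -4 + U + n)
B(m) = -7/5 + m/5 (B(m) = -9/5 + ((-4 - 7 + m) + 13)/5 = -9/5 + ((-11 + m) + 13)/5 = -9/5 + (2 + m)/5 = -9/5 + (2/5 + m/5) = -7/5 + m/5)
1/B(d) = 1/(-7/5 + (1/5)*(-217)) = 1/(-7/5 - 217/5) = 1/(-224/5) = -5/224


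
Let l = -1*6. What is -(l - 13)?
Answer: 19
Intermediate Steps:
l = -6
-(l - 13) = -(-6 - 13) = -1*(-19) = 19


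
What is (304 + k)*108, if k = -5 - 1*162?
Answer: 14796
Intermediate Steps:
k = -167 (k = -5 - 162 = -167)
(304 + k)*108 = (304 - 167)*108 = 137*108 = 14796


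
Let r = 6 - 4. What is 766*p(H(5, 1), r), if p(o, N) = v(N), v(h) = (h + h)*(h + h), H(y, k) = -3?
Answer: 12256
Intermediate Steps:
r = 2
v(h) = 4*h**2 (v(h) = (2*h)*(2*h) = 4*h**2)
p(o, N) = 4*N**2
766*p(H(5, 1), r) = 766*(4*2**2) = 766*(4*4) = 766*16 = 12256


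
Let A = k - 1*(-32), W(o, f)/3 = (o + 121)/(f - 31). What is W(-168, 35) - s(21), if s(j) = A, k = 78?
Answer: -581/4 ≈ -145.25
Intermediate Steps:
W(o, f) = 3*(121 + o)/(-31 + f) (W(o, f) = 3*((o + 121)/(f - 31)) = 3*((121 + o)/(-31 + f)) = 3*(121 + o)/(-31 + f))
A = 110 (A = 78 - 1*(-32) = 78 + 32 = 110)
s(j) = 110
W(-168, 35) - s(21) = 3*(121 - 168)/(-31 + 35) - 1*110 = 3*(-47)/4 - 110 = 3*(¼)*(-47) - 110 = -141/4 - 110 = -581/4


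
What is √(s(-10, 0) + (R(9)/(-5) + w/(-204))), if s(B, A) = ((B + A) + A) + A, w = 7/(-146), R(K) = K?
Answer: I*√65421337830/74460 ≈ 3.4351*I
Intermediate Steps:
w = -7/146 (w = 7*(-1/146) = -7/146 ≈ -0.047945)
s(B, A) = B + 3*A (s(B, A) = ((A + B) + A) + A = (B + 2*A) + A = B + 3*A)
√(s(-10, 0) + (R(9)/(-5) + w/(-204))) = √((-10 + 3*0) + (9/(-5) - 7/146/(-204))) = √((-10 + 0) + (9*(-⅕) - 7/146*(-1/204))) = √(-10 + (-9/5 + 7/29784)) = √(-10 - 268021/148920) = √(-1757221/148920) = I*√65421337830/74460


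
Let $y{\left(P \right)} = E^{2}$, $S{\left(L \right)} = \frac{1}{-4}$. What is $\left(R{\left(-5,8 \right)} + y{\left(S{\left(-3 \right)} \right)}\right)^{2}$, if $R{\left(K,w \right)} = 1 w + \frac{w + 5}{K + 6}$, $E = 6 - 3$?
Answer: $900$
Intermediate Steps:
$S{\left(L \right)} = - \frac{1}{4}$
$E = 3$
$y{\left(P \right)} = 9$ ($y{\left(P \right)} = 3^{2} = 9$)
$R{\left(K,w \right)} = w + \frac{5 + w}{6 + K}$
$\left(R{\left(-5,8 \right)} + y{\left(S{\left(-3 \right)} \right)}\right)^{2} = \left(\frac{5 + 7 \cdot 8 - 40}{6 - 5} + 9\right)^{2} = \left(\frac{5 + 56 - 40}{1} + 9\right)^{2} = \left(1 \cdot 21 + 9\right)^{2} = \left(21 + 9\right)^{2} = 30^{2} = 900$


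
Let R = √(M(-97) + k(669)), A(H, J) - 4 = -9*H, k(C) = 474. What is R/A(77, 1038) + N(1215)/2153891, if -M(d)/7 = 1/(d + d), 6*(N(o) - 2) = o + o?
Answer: 407/2153891 - √17840822/133666 ≈ -0.031411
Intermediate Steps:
N(o) = 2 + o/3 (N(o) = 2 + (o + o)/6 = 2 + (2*o)/6 = 2 + o/3)
M(d) = -7/(2*d) (M(d) = -7/(d + d) = -7*1/(2*d) = -7/(2*d))
A(H, J) = 4 - 9*H
R = √17840822/194 (R = √(-7/2/(-97) + 474) = √(-7/2*(-1/97) + 474) = √(7/194 + 474) = √(91963/194) = √17840822/194 ≈ 21.772)
R/A(77, 1038) + N(1215)/2153891 = (√17840822/194)/(4 - 9*77) + (2 + (⅓)*1215)/2153891 = (√17840822/194)/(4 - 693) + (2 + 405)*(1/2153891) = (√17840822/194)/(-689) + 407*(1/2153891) = (√17840822/194)*(-1/689) + 407/2153891 = -√17840822/133666 + 407/2153891 = 407/2153891 - √17840822/133666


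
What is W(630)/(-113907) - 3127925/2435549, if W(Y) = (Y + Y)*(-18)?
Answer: -100351433885/92475359981 ≈ -1.0852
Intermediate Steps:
W(Y) = -36*Y (W(Y) = (2*Y)*(-18) = -36*Y)
W(630)/(-113907) - 3127925/2435549 = -36*630/(-113907) - 3127925/2435549 = -22680*(-1/113907) - 3127925*1/2435549 = 7560/37969 - 3127925/2435549 = -100351433885/92475359981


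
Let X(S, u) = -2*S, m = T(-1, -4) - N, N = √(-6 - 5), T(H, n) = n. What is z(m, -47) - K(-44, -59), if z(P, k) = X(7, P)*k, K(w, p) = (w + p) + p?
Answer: 820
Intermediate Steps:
N = I*√11 (N = √(-11) = I*√11 ≈ 3.3166*I)
K(w, p) = w + 2*p (K(w, p) = (p + w) + p = w + 2*p)
m = -4 - I*√11 ≈ -4.0 - 3.3166*I
z(P, k) = -14*k (z(P, k) = (-2*7)*k = -14*k)
z(m, -47) - K(-44, -59) = -14*(-47) - (-44 + 2*(-59)) = 658 - (-44 - 118) = 658 - 1*(-162) = 658 + 162 = 820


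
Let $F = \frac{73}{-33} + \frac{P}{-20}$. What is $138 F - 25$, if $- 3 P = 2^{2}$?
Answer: $- \frac{17659}{55} \approx -321.07$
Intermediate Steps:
$P = - \frac{4}{3}$ ($P = - \frac{2^{2}}{3} = \left(- \frac{1}{3}\right) 4 = - \frac{4}{3} \approx -1.3333$)
$F = - \frac{118}{55}$ ($F = \frac{73}{-33} - \frac{4}{3 \left(-20\right)} = 73 \left(- \frac{1}{33}\right) - - \frac{1}{15} = - \frac{73}{33} + \frac{1}{15} = - \frac{118}{55} \approx -2.1455$)
$138 F - 25 = 138 \left(- \frac{118}{55}\right) - 25 = - \frac{16284}{55} - 25 = - \frac{17659}{55}$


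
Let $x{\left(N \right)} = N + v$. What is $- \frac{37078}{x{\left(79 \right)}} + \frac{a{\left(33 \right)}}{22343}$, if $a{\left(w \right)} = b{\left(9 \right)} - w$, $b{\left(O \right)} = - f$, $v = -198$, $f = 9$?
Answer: $\frac{828428756}{2658817} \approx 311.58$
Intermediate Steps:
$b{\left(O \right)} = -9$ ($b{\left(O \right)} = \left(-1\right) 9 = -9$)
$x{\left(N \right)} = -198 + N$ ($x{\left(N \right)} = N - 198 = -198 + N$)
$a{\left(w \right)} = -9 - w$
$- \frac{37078}{x{\left(79 \right)}} + \frac{a{\left(33 \right)}}{22343} = - \frac{37078}{-198 + 79} + \frac{-9 - 33}{22343} = - \frac{37078}{-119} + \left(-9 - 33\right) \frac{1}{22343} = \left(-37078\right) \left(- \frac{1}{119}\right) - \frac{42}{22343} = \frac{37078}{119} - \frac{42}{22343} = \frac{828428756}{2658817}$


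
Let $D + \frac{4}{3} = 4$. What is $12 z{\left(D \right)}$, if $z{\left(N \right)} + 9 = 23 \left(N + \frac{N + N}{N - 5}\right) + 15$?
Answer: $\frac{1240}{7} \approx 177.14$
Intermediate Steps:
$D = \frac{8}{3}$ ($D = - \frac{4}{3} + 4 = \frac{8}{3} \approx 2.6667$)
$z{\left(N \right)} = 6 + 23 N + \frac{46 N}{-5 + N}$ ($z{\left(N \right)} = -9 + \left(23 \left(N + \frac{N + N}{N - 5}\right) + 15\right) = -9 + \left(23 \left(N + \frac{2 N}{-5 + N}\right) + 15\right) = -9 + \left(\left(23 N + \frac{46 N}{-5 + N}\right) + 15\right) = -9 + \left(15 + 23 N + \frac{46 N}{-5 + N}\right) = 6 + 23 N + \frac{46 N}{-5 + N}$)
$12 z{\left(D \right)} = 12 \frac{-30 - 168 + 23 \left(\frac{8}{3}\right)^{2}}{-5 + \frac{8}{3}} = 12 \frac{-30 - 168 + 23 \cdot \frac{64}{9}}{- \frac{7}{3}} = 12 \left(- \frac{3 \left(-30 - 168 + \frac{1472}{9}\right)}{7}\right) = 12 \left(\left(- \frac{3}{7}\right) \left(- \frac{310}{9}\right)\right) = 12 \cdot \frac{310}{21} = \frac{1240}{7}$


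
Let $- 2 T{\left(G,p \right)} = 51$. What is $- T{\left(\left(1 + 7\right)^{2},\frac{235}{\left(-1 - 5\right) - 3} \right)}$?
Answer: $\frac{51}{2} \approx 25.5$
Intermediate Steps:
$T{\left(G,p \right)} = - \frac{51}{2}$ ($T{\left(G,p \right)} = \left(- \frac{1}{2}\right) 51 = - \frac{51}{2}$)
$- T{\left(\left(1 + 7\right)^{2},\frac{235}{\left(-1 - 5\right) - 3} \right)} = \left(-1\right) \left(- \frac{51}{2}\right) = \frac{51}{2}$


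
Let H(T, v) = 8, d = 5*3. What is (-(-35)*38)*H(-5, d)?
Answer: 10640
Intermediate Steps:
d = 15
(-(-35)*38)*H(-5, d) = -(-35)*38*8 = -35*(-38)*8 = 1330*8 = 10640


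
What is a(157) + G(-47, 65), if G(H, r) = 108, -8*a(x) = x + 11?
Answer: 87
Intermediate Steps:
a(x) = -11/8 - x/8 (a(x) = -(x + 11)/8 = -(11 + x)/8 = -11/8 - x/8)
a(157) + G(-47, 65) = (-11/8 - ⅛*157) + 108 = (-11/8 - 157/8) + 108 = -21 + 108 = 87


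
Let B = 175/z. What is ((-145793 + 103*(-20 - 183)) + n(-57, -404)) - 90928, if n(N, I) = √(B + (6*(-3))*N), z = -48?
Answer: -257630 + √147219/12 ≈ -2.5760e+5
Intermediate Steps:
B = -175/48 (B = 175/(-48) = 175*(-1/48) = -175/48 ≈ -3.6458)
n(N, I) = √(-175/48 - 18*N) (n(N, I) = √(-175/48 + (6*(-3))*N) = √(-175/48 - 18*N))
((-145793 + 103*(-20 - 183)) + n(-57, -404)) - 90928 = ((-145793 + 103*(-20 - 183)) + √(-525 - 2592*(-57))/12) - 90928 = ((-145793 + 103*(-203)) + √(-525 + 147744)/12) - 90928 = ((-145793 - 20909) + √147219/12) - 90928 = (-166702 + √147219/12) - 90928 = -257630 + √147219/12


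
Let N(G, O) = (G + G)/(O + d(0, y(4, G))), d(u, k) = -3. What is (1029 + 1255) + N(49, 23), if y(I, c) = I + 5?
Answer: 22889/10 ≈ 2288.9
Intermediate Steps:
y(I, c) = 5 + I
N(G, O) = 2*G/(-3 + O) (N(G, O) = (G + G)/(O - 3) = (2*G)/(-3 + O) = 2*G/(-3 + O))
(1029 + 1255) + N(49, 23) = (1029 + 1255) + 2*49/(-3 + 23) = 2284 + 2*49/20 = 2284 + 2*49*(1/20) = 2284 + 49/10 = 22889/10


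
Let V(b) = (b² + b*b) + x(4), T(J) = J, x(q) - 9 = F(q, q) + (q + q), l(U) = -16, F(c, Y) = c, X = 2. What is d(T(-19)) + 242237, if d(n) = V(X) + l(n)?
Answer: 242250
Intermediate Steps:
x(q) = 9 + 3*q (x(q) = 9 + (q + (q + q)) = 9 + (q + 2*q) = 9 + 3*q)
V(b) = 21 + 2*b² (V(b) = (b² + b*b) + (9 + 3*4) = (b² + b²) + (9 + 12) = 2*b² + 21 = 21 + 2*b²)
d(n) = 13 (d(n) = (21 + 2*2²) - 16 = (21 + 2*4) - 16 = (21 + 8) - 16 = 29 - 16 = 13)
d(T(-19)) + 242237 = 13 + 242237 = 242250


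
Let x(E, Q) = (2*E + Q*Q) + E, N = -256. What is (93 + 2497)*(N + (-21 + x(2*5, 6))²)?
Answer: 4581710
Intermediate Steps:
x(E, Q) = Q² + 3*E (x(E, Q) = (2*E + Q²) + E = (Q² + 2*E) + E = Q² + 3*E)
(93 + 2497)*(N + (-21 + x(2*5, 6))²) = (93 + 2497)*(-256 + (-21 + (6² + 3*(2*5)))²) = 2590*(-256 + (-21 + (36 + 3*10))²) = 2590*(-256 + (-21 + (36 + 30))²) = 2590*(-256 + (-21 + 66)²) = 2590*(-256 + 45²) = 2590*(-256 + 2025) = 2590*1769 = 4581710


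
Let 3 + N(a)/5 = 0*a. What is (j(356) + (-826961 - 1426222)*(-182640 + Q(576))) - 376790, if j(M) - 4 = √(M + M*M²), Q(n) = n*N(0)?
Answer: 430988467454 + 2*√11279593 ≈ 4.3099e+11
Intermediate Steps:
N(a) = -15 (N(a) = -15 + 5*(0*a) = -15 + 5*0 = -15 + 0 = -15)
Q(n) = -15*n (Q(n) = n*(-15) = -15*n)
j(M) = 4 + √(M + M³) (j(M) = 4 + √(M + M*M²) = 4 + √(M + M³))
(j(356) + (-826961 - 1426222)*(-182640 + Q(576))) - 376790 = ((4 + √(356 + 356³)) + (-826961 - 1426222)*(-182640 - 15*576)) - 376790 = ((4 + √(356 + 45118016)) - 2253183*(-182640 - 8640)) - 376790 = ((4 + √45118372) - 2253183*(-191280)) - 376790 = ((4 + 2*√11279593) + 430988844240) - 376790 = (430988844244 + 2*√11279593) - 376790 = 430988467454 + 2*√11279593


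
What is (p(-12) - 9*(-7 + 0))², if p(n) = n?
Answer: 2601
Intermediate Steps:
(p(-12) - 9*(-7 + 0))² = (-12 - 9*(-7 + 0))² = (-12 - 9*(-7))² = (-12 + 63)² = 51² = 2601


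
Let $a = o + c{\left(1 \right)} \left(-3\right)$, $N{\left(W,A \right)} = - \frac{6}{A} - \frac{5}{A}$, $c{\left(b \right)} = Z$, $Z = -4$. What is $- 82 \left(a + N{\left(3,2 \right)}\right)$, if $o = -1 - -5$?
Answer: $-861$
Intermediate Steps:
$o = 4$ ($o = -1 + 5 = 4$)
$c{\left(b \right)} = -4$
$N{\left(W,A \right)} = - \frac{11}{A}$
$a = 16$ ($a = 4 - -12 = 4 + 12 = 16$)
$- 82 \left(a + N{\left(3,2 \right)}\right) = - 82 \left(16 - \frac{11}{2}\right) = \left(-82\right) \frac{21}{2} = -861$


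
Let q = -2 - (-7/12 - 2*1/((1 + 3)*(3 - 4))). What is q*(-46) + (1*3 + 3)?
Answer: 565/6 ≈ 94.167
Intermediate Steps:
q = -23/12 (q = -2 - (-7*1/12 - 2/((-1*4))) = -2 - (-7/12 - 2/(-4)) = -2 - (-7/12 - 2*(-1/4)) = -2 - (-7/12 + 1/2) = -2 - 1*(-1/12) = -2 + 1/12 = -23/12 ≈ -1.9167)
q*(-46) + (1*3 + 3) = -23/12*(-46) + (1*3 + 3) = 529/6 + (3 + 3) = 529/6 + 6 = 565/6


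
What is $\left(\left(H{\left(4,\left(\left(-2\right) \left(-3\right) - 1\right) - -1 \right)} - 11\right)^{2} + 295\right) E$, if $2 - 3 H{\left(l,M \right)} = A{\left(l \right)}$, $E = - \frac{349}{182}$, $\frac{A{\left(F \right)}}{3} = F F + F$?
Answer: $- \frac{1908332}{819} \approx -2330.1$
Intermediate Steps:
$A{\left(F \right)} = 3 F + 3 F^{2}$ ($A{\left(F \right)} = 3 \left(F F + F\right) = 3 \left(F^{2} + F\right) = 3 \left(F + F^{2}\right) = 3 F + 3 F^{2}$)
$E = - \frac{349}{182}$ ($E = \left(-349\right) \frac{1}{182} = - \frac{349}{182} \approx -1.9176$)
$H{\left(l,M \right)} = \frac{2}{3} - l \left(1 + l\right)$ ($H{\left(l,M \right)} = \frac{2}{3} - \frac{3 l \left(1 + l\right)}{3} = \frac{2}{3} - l \left(1 + l\right)$)
$\left(\left(H{\left(4,\left(\left(-2\right) \left(-3\right) - 1\right) - -1 \right)} - 11\right)^{2} + 295\right) E = \left(\left(\left(\frac{2}{3} - 4 - 4^{2}\right) - 11\right)^{2} + 295\right) \left(- \frac{349}{182}\right) = \left(\left(\left(\frac{2}{3} - 4 - 16\right) - 11\right)^{2} + 295\right) \left(- \frac{349}{182}\right) = \left(\left(- \frac{58}{3} - 11\right)^{2} + 295\right) \left(- \frac{349}{182}\right) = \left(\left(- \frac{91}{3}\right)^{2} + 295\right) \left(- \frac{349}{182}\right) = \left(\frac{8281}{9} + 295\right) \left(- \frac{349}{182}\right) = \frac{10936}{9} \left(- \frac{349}{182}\right) = - \frac{1908332}{819}$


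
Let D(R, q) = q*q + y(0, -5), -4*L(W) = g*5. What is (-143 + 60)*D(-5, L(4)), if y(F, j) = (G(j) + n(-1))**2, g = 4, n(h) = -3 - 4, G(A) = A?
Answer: -14027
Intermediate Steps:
n(h) = -7
y(F, j) = (-7 + j)**2 (y(F, j) = (j - 7)**2 = (-7 + j)**2)
L(W) = -5
D(R, q) = 144 + q**2 (D(R, q) = q*q + (-7 - 5)**2 = q**2 + (-12)**2 = q**2 + 144 = 144 + q**2)
(-143 + 60)*D(-5, L(4)) = (-143 + 60)*(144 + (-5)**2) = -83*(144 + 25) = -83*169 = -14027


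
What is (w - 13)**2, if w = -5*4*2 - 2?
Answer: 3025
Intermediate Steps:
w = -42 (w = -20*2 - 2 = -40 - 2 = -42)
(w - 13)**2 = (-42 - 13)**2 = (-55)**2 = 3025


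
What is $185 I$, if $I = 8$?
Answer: $1480$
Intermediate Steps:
$185 I = 185 \cdot 8 = 1480$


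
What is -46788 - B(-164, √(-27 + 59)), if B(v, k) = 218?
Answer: -47006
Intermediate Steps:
-46788 - B(-164, √(-27 + 59)) = -46788 - 1*218 = -46788 - 218 = -47006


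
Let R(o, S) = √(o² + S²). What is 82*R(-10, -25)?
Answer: 410*√29 ≈ 2207.9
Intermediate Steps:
R(o, S) = √(S² + o²)
82*R(-10, -25) = 82*√((-25)² + (-10)²) = 82*√(625 + 100) = 82*√725 = 82*(5*√29) = 410*√29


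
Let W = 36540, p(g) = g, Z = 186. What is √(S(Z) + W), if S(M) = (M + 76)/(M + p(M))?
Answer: √1264162206/186 ≈ 191.16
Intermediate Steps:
S(M) = (76 + M)/(2*M) (S(M) = (M + 76)/(M + M) = (76 + M)/((2*M)) = (76 + M)*(1/(2*M)) = (76 + M)/(2*M))
√(S(Z) + W) = √((½)*(76 + 186)/186 + 36540) = √((½)*(1/186)*262 + 36540) = √(131/186 + 36540) = √(6796571/186) = √1264162206/186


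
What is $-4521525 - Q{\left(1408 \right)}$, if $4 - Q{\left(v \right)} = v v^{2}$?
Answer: $2786787783$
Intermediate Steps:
$Q{\left(v \right)} = 4 - v^{3}$ ($Q{\left(v \right)} = 4 - v v^{2} = 4 - v^{3}$)
$-4521525 - Q{\left(1408 \right)} = -4521525 - \left(4 - 1408^{3}\right) = -4521525 - \left(4 - 2791309312\right) = -4521525 - -2791309308 = -4521525 + 2791309308 = 2786787783$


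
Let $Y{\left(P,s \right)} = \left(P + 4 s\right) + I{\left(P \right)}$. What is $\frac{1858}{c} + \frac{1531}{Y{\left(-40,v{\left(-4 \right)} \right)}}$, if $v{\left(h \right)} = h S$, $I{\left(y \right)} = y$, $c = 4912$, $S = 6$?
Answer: $- \frac{449579}{54032} \approx -8.3206$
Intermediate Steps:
$v{\left(h \right)} = 6 h$ ($v{\left(h \right)} = h 6 = 6 h$)
$Y{\left(P,s \right)} = 2 P + 4 s$ ($Y{\left(P,s \right)} = \left(P + 4 s\right) + P = 2 P + 4 s$)
$\frac{1858}{c} + \frac{1531}{Y{\left(-40,v{\left(-4 \right)} \right)}} = \frac{1858}{4912} + \frac{1531}{2 \left(-40\right) + 4 \cdot 6 \left(-4\right)} = 1858 \cdot \frac{1}{4912} + \frac{1531}{-80 + 4 \left(-24\right)} = \frac{929}{2456} + \frac{1531}{-80 - 96} = \frac{929}{2456} + \frac{1531}{-176} = \frac{929}{2456} + 1531 \left(- \frac{1}{176}\right) = \frac{929}{2456} - \frac{1531}{176} = - \frac{449579}{54032}$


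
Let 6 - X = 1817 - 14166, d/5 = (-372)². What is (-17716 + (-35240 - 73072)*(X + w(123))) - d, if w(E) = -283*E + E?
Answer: 2418005636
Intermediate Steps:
w(E) = -282*E
d = 691920 (d = 5*(-372)² = 5*138384 = 691920)
X = 12355 (X = 6 - (1817 - 14166) = 6 - 1*(-12349) = 6 + 12349 = 12355)
(-17716 + (-35240 - 73072)*(X + w(123))) - d = (-17716 + (-35240 - 73072)*(12355 - 282*123)) - 1*691920 = (-17716 - 108312*(12355 - 34686)) - 691920 = (-17716 - 108312*(-22331)) - 691920 = (-17716 + 2418715272) - 691920 = 2418697556 - 691920 = 2418005636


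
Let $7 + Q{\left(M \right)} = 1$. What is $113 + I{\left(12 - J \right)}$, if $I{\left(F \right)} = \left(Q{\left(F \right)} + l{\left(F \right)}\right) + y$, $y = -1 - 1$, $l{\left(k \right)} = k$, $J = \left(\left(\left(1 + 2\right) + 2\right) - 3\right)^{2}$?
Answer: $113$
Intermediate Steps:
$J = 4$ ($J = \left(\left(3 + 2\right) - 3\right)^{2} = \left(5 - 3\right)^{2} = 2^{2} = 4$)
$Q{\left(M \right)} = -6$ ($Q{\left(M \right)} = -7 + 1 = -6$)
$y = -2$
$I{\left(F \right)} = -8 + F$ ($I{\left(F \right)} = \left(-6 + F\right) - 2 = -8 + F$)
$113 + I{\left(12 - J \right)} = 113 + \left(-8 + \left(12 - 4\right)\right) = 113 + \left(-8 + 8\right) = 113 + 0 = 113$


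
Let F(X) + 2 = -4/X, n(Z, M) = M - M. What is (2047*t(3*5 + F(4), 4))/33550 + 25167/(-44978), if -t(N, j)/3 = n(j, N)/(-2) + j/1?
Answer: -974596221/754505950 ≈ -1.2917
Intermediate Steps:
n(Z, M) = 0
F(X) = -2 - 4/X
t(N, j) = -3*j (t(N, j) = -3*(0/(-2) + j/1) = -3*(0*(-1/2) + j*1) = -3*(0 + j) = -3*j)
(2047*t(3*5 + F(4), 4))/33550 + 25167/(-44978) = (2047*(-3*4))/33550 + 25167/(-44978) = (2047*(-12))*(1/33550) + 25167*(-1/44978) = -24564*1/33550 - 25167/44978 = -12282/16775 - 25167/44978 = -974596221/754505950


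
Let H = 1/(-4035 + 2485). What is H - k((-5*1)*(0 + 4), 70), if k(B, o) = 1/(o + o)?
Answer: -169/21700 ≈ -0.0077880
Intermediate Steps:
H = -1/1550 (H = 1/(-1550) = -1/1550 ≈ -0.00064516)
k(B, o) = 1/(2*o)
H - k((-5*1)*(0 + 4), 70) = -1/1550 - 1/(2*70) = -1/1550 - 1*1/140 = -1/1550 - 1/140 = -169/21700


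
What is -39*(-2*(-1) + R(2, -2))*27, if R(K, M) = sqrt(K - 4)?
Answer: -2106 - 1053*I*sqrt(2) ≈ -2106.0 - 1489.2*I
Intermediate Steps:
R(K, M) = sqrt(-4 + K)
-39*(-2*(-1) + R(2, -2))*27 = -39*(-2*(-1) + sqrt(-4 + 2))*27 = -39*(2 + sqrt(-2))*27 = -39*(2 + I*sqrt(2))*27 = (-78 - 39*I*sqrt(2))*27 = -2106 - 1053*I*sqrt(2)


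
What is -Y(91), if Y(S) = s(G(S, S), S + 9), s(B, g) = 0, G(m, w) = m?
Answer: 0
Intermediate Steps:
Y(S) = 0
-Y(91) = -1*0 = 0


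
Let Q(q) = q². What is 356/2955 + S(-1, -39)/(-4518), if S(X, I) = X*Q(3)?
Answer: 181667/1483410 ≈ 0.12247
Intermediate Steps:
S(X, I) = 9*X (S(X, I) = X*3² = X*9 = 9*X)
356/2955 + S(-1, -39)/(-4518) = 356/2955 + (9*(-1))/(-4518) = 356*(1/2955) - 9*(-1/4518) = 356/2955 + 1/502 = 181667/1483410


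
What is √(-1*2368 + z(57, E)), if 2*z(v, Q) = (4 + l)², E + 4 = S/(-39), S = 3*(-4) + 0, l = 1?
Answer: I*√9422/2 ≈ 48.534*I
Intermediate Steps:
S = -12 (S = -12 + 0 = -12)
E = -48/13 (E = -4 - 12/(-39) = -4 - 12*(-1/39) = -4 + 4/13 = -48/13 ≈ -3.6923)
z(v, Q) = 25/2 (z(v, Q) = (4 + 1)²/2 = (½)*5² = (½)*25 = 25/2)
√(-1*2368 + z(57, E)) = √(-1*2368 + 25/2) = √(-2368 + 25/2) = √(-4711/2) = I*√9422/2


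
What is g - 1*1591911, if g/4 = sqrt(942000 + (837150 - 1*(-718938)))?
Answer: -1591911 + 8*sqrt(624522) ≈ -1.5856e+6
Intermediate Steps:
g = 8*sqrt(624522) (g = 4*sqrt(942000 + (837150 - 1*(-718938))) = 4*sqrt(942000 + (837150 + 718938)) = 4*sqrt(942000 + 1556088) = 4*sqrt(2498088) = 4*(2*sqrt(624522)) = 8*sqrt(624522) ≈ 6322.1)
g - 1*1591911 = 8*sqrt(624522) - 1*1591911 = 8*sqrt(624522) - 1591911 = -1591911 + 8*sqrt(624522)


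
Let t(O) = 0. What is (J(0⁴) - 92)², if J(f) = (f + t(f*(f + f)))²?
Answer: 8464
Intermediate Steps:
J(f) = f² (J(f) = (f + 0)² = f²)
(J(0⁴) - 92)² = ((0⁴)² - 92)² = (0² - 92)² = (0 - 92)² = (-92)² = 8464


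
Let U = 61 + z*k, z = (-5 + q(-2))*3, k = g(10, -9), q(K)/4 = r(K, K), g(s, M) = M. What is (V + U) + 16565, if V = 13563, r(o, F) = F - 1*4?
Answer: 30972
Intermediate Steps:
r(o, F) = -4 + F (r(o, F) = F - 4 = -4 + F)
q(K) = -16 + 4*K (q(K) = 4*(-4 + K) = -16 + 4*K)
k = -9
z = -87 (z = (-5 + (-16 + 4*(-2)))*3 = (-5 + (-16 - 8))*3 = (-5 - 24)*3 = -29*3 = -87)
U = 844 (U = 61 - 87*(-9) = 61 + 783 = 844)
(V + U) + 16565 = (13563 + 844) + 16565 = 14407 + 16565 = 30972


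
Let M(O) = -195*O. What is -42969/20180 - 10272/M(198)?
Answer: -48391471/25971660 ≈ -1.8632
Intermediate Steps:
-42969/20180 - 10272/M(198) = -42969/20180 - 10272/((-195*198)) = -42969*1/20180 - 10272/(-38610) = -42969/20180 - 10272*(-1/38610) = -42969/20180 + 1712/6435 = -48391471/25971660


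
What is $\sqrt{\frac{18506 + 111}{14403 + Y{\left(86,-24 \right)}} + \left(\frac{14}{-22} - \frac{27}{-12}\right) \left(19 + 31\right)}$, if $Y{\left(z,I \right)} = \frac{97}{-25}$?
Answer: $\frac{5 \sqrt{12853380407637}}{1979879} \approx 9.054$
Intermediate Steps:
$Y{\left(z,I \right)} = - \frac{97}{25}$ ($Y{\left(z,I \right)} = 97 \left(- \frac{1}{25}\right) = - \frac{97}{25}$)
$\sqrt{\frac{18506 + 111}{14403 + Y{\left(86,-24 \right)}} + \left(\frac{14}{-22} - \frac{27}{-12}\right) \left(19 + 31\right)} = \sqrt{\frac{18506 + 111}{14403 - \frac{97}{25}} + \left(\frac{14}{-22} - \frac{27}{-12}\right) \left(19 + 31\right)} = \sqrt{\frac{18617}{\frac{359978}{25}} + \left(14 \left(- \frac{1}{22}\right) - - \frac{9}{4}\right) 50} = \sqrt{18617 \cdot \frac{25}{359978} + \left(- \frac{7}{11} + \frac{9}{4}\right) 50} = \sqrt{\frac{465425}{359978} + \frac{71}{44} \cdot 50} = \sqrt{\frac{465425}{359978} + \frac{1775}{22}} = \sqrt{\frac{162300075}{1979879}} = \frac{5 \sqrt{12853380407637}}{1979879}$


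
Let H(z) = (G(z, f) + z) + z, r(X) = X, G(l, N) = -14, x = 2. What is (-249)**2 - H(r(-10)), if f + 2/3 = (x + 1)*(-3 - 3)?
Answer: 62035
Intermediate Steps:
f = -56/3 (f = -2/3 + (2 + 1)*(-3 - 3) = -2/3 + 3*(-6) = -2/3 - 18 = -56/3 ≈ -18.667)
H(z) = -14 + 2*z (H(z) = (-14 + z) + z = -14 + 2*z)
(-249)**2 - H(r(-10)) = (-249)**2 - (-14 + 2*(-10)) = 62001 - (-14 - 20) = 62001 - 1*(-34) = 62001 + 34 = 62035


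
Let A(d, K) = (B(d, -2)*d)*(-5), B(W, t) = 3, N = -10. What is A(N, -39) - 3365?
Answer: -3215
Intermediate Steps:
A(d, K) = -15*d (A(d, K) = (3*d)*(-5) = -15*d)
A(N, -39) - 3365 = -15*(-10) - 3365 = 150 - 3365 = -3215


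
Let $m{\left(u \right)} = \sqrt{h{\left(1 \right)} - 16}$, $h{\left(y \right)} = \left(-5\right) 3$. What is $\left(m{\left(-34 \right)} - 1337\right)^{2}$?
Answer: $\left(1337 - i \sqrt{31}\right)^{2} \approx 1.7875 \cdot 10^{6} - 1.489 \cdot 10^{4} i$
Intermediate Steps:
$h{\left(y \right)} = -15$
$m{\left(u \right)} = i \sqrt{31}$ ($m{\left(u \right)} = \sqrt{-15 - 16} = \sqrt{-31} = i \sqrt{31}$)
$\left(m{\left(-34 \right)} - 1337\right)^{2} = \left(i \sqrt{31} - 1337\right)^{2} = \left(-1337 + i \sqrt{31}\right)^{2}$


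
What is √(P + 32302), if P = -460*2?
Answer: √31382 ≈ 177.15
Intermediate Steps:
P = -920
√(P + 32302) = √(-920 + 32302) = √31382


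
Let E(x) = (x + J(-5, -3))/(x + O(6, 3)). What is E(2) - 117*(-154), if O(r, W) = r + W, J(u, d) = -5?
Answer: 198195/11 ≈ 18018.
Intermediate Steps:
O(r, W) = W + r
E(x) = (-5 + x)/(9 + x) (E(x) = (x - 5)/(x + (3 + 6)) = (-5 + x)/(x + 9) = (-5 + x)/(9 + x))
E(2) - 117*(-154) = (-5 + 2)/(9 + 2) - 117*(-154) = -3/11 + 18018 = 198195/11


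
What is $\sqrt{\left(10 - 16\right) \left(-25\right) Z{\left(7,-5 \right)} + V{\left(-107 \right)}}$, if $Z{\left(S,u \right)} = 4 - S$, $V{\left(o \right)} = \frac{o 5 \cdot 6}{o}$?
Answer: $2 i \sqrt{105} \approx 20.494 i$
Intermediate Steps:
$V{\left(o \right)} = 30$ ($V{\left(o \right)} = \frac{5 o 6}{o} = \frac{30 o}{o} = 30$)
$\sqrt{\left(10 - 16\right) \left(-25\right) Z{\left(7,-5 \right)} + V{\left(-107 \right)}} = \sqrt{\left(10 - 16\right) \left(-25\right) \left(4 - 7\right) + 30} = \sqrt{\left(-6\right) \left(-25\right) \left(-3\right) + 30} = \sqrt{150 \left(-3\right) + 30} = \sqrt{-450 + 30} = \sqrt{-420} = 2 i \sqrt{105}$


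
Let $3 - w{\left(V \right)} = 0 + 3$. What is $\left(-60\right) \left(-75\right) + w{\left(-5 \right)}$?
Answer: $4500$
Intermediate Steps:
$w{\left(V \right)} = 0$ ($w{\left(V \right)} = 3 - \left(0 + 3\right) = 3 - 3 = 0$)
$\left(-60\right) \left(-75\right) + w{\left(-5 \right)} = \left(-60\right) \left(-75\right) + 0 = 4500 + 0 = 4500$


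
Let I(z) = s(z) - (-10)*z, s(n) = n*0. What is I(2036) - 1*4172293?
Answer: -4151933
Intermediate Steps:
s(n) = 0
I(z) = 10*z (I(z) = 0 - (-10)*z = 0 + 10*z = 10*z)
I(2036) - 1*4172293 = 10*2036 - 1*4172293 = 20360 - 4172293 = -4151933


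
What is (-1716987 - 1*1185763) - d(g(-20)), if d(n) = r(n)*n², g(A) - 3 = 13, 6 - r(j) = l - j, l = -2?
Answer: -2908894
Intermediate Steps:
r(j) = 8 + j (r(j) = 6 - (-2 - j) = 6 + (2 + j) = 8 + j)
g(A) = 16 (g(A) = 3 + 13 = 16)
d(n) = n²*(8 + n) (d(n) = (8 + n)*n² = n²*(8 + n))
(-1716987 - 1*1185763) - d(g(-20)) = (-1716987 - 1*1185763) - 16²*(8 + 16) = (-1716987 - 1185763) - 256*24 = -2902750 - 1*6144 = -2902750 - 6144 = -2908894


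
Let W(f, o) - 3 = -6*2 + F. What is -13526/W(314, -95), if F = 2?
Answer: 13526/7 ≈ 1932.3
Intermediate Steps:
W(f, o) = -7 (W(f, o) = 3 + (-6*2 + 2) = 3 + (-12 + 2) = 3 - 10 = -7)
-13526/W(314, -95) = -13526/(-7) = -13526*(-⅐) = 13526/7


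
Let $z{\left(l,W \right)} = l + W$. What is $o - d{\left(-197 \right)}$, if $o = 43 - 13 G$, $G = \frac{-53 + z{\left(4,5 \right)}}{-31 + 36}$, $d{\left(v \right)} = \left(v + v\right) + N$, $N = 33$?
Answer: $\frac{2592}{5} \approx 518.4$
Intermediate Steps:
$z{\left(l,W \right)} = W + l$
$d{\left(v \right)} = 33 + 2 v$ ($d{\left(v \right)} = \left(v + v\right) + 33 = 2 v + 33 = 33 + 2 v$)
$G = - \frac{44}{5}$ ($G = \frac{-53 + \left(5 + 4\right)}{-31 + 36} = \frac{-53 + 9}{5} = \left(-44\right) \frac{1}{5} = - \frac{44}{5} \approx -8.8$)
$o = \frac{787}{5}$ ($o = 43 - - \frac{572}{5} = 43 + \frac{572}{5} = \frac{787}{5} \approx 157.4$)
$o - d{\left(-197 \right)} = \frac{787}{5} - \left(33 + 2 \left(-197\right)\right) = \frac{787}{5} - \left(33 - 394\right) = \frac{787}{5} - -361 = \frac{787}{5} + 361 = \frac{2592}{5}$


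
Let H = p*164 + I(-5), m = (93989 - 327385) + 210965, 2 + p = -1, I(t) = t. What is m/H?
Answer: 22431/497 ≈ 45.133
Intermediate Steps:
p = -3 (p = -2 - 1 = -3)
m = -22431 (m = -233396 + 210965 = -22431)
H = -497 (H = -3*164 - 5 = -492 - 5 = -497)
m/H = -22431/(-497) = -22431*(-1/497) = 22431/497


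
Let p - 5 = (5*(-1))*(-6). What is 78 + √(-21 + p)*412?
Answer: 78 + 412*√14 ≈ 1619.6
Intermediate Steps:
p = 35 (p = 5 + (5*(-1))*(-6) = 5 - 5*(-6) = 5 + 30 = 35)
78 + √(-21 + p)*412 = 78 + √(-21 + 35)*412 = 78 + √14*412 = 78 + 412*√14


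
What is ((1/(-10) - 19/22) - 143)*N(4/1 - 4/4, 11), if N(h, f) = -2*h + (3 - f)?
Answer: 110852/55 ≈ 2015.5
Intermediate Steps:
N(h, f) = 3 - f - 2*h
((1/(-10) - 19/22) - 143)*N(4/1 - 4/4, 11) = ((1/(-10) - 19/22) - 143)*(3 - 1*11 - 2*(4/1 - 4/4)) = ((1*(-1/10) - 19*1/22) - 143)*(3 - 11 - 2*(4*1 - 4*1/4)) = ((-1/10 - 19/22) - 143)*(3 - 11 - 2*(4 - 1)) = (-53/55 - 143)*(3 - 11 - 2*3) = -7918*(3 - 11 - 6)/55 = -7918/55*(-14) = 110852/55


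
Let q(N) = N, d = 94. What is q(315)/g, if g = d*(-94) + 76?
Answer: -21/584 ≈ -0.035959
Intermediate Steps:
g = -8760 (g = 94*(-94) + 76 = -8836 + 76 = -8760)
q(315)/g = 315/(-8760) = 315*(-1/8760) = -21/584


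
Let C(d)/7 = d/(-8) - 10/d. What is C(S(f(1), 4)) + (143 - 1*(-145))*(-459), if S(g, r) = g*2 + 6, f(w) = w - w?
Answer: -1586507/12 ≈ -1.3221e+5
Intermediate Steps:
f(w) = 0
S(g, r) = 6 + 2*g (S(g, r) = 2*g + 6 = 6 + 2*g)
C(d) = -70/d - 7*d/8 (C(d) = 7*(d/(-8) - 10/d) = 7*(d*(-1/8) - 10/d) = 7*(-d/8 - 10/d) = 7*(-10/d - d/8) = -70/d - 7*d/8)
C(S(f(1), 4)) + (143 - 1*(-145))*(-459) = (-70/(6 + 2*0) - 7*(6 + 2*0)/8) + (143 - 1*(-145))*(-459) = (-70/(6 + 0) - 7*(6 + 0)/8) + (143 + 145)*(-459) = (-70/6 - 7/8*6) + 288*(-459) = (-70*1/6 - 21/4) - 132192 = (-35/3 - 21/4) - 132192 = -203/12 - 132192 = -1586507/12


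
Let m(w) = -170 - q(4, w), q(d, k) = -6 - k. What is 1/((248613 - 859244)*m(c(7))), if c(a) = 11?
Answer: 1/93426543 ≈ 1.0704e-8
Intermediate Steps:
m(w) = -164 + w (m(w) = -170 - (-6 - w) = -170 + (6 + w) = -164 + w)
1/((248613 - 859244)*m(c(7))) = 1/((248613 - 859244)*(-164 + 11)) = 1/(-610631*(-153)) = -1/610631*(-1/153) = 1/93426543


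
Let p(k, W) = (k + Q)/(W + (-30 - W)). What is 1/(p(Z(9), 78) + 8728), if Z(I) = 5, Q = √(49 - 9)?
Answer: 523670/4570504479 + 4*√10/4570504479 ≈ 0.00011458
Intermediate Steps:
Q = 2*√10 (Q = √40 = 2*√10 ≈ 6.3246)
p(k, W) = -√10/15 - k/30 (p(k, W) = (k + 2*√10)/(W + (-30 - W)) = (k + 2*√10)/(-30) = (k + 2*√10)*(-1/30) = -√10/15 - k/30)
1/(p(Z(9), 78) + 8728) = 1/((-√10/15 - 1/30*5) + 8728) = 1/((-√10/15 - ⅙) + 8728) = 1/((-⅙ - √10/15) + 8728) = 1/(52367/6 - √10/15)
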